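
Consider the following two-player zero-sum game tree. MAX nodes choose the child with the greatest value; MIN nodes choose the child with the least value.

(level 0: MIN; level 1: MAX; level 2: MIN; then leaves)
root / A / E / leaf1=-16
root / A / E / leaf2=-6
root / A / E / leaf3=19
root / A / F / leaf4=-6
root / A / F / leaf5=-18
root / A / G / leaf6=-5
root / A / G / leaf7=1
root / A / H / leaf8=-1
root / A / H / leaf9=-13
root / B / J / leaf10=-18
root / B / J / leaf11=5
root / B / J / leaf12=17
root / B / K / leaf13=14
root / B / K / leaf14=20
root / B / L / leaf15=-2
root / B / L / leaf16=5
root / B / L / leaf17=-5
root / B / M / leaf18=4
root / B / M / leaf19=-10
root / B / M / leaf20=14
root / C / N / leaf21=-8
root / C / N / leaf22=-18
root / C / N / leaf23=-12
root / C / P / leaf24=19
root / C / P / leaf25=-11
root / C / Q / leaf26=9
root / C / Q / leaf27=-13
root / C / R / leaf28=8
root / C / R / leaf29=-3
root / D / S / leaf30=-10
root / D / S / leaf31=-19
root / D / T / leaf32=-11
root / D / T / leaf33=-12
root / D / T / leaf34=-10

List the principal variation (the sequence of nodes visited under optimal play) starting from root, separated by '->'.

root -> D -> T -> leaf33

E (MIN): min(-16, -6, 19) = -16
F (MIN): min(-6, -18) = -18
G (MIN): min(-5, 1) = -5
H (MIN): min(-1, -13) = -13
A (MAX): max(-16, -18, -5, -13) = -5
J (MIN): min(-18, 5, 17) = -18
K (MIN): min(14, 20) = 14
L (MIN): min(-2, 5, -5) = -5
M (MIN): min(4, -10, 14) = -10
B (MAX): max(-18, 14, -5, -10) = 14
N (MIN): min(-8, -18, -12) = -18
P (MIN): min(19, -11) = -11
Q (MIN): min(9, -13) = -13
R (MIN): min(8, -3) = -3
C (MAX): max(-18, -11, -13, -3) = -3
S (MIN): min(-10, -19) = -19
T (MIN): min(-11, -12, -10) = -12
D (MAX): max(-19, -12) = -12
root (MIN): min(-5, 14, -3, -12) = -12
At root, MIN picks D (lowest: -12).
At D, MAX picks T (highest: -12).
At T, MIN picks leaf33 (lowest: -12).
Terminal value -12.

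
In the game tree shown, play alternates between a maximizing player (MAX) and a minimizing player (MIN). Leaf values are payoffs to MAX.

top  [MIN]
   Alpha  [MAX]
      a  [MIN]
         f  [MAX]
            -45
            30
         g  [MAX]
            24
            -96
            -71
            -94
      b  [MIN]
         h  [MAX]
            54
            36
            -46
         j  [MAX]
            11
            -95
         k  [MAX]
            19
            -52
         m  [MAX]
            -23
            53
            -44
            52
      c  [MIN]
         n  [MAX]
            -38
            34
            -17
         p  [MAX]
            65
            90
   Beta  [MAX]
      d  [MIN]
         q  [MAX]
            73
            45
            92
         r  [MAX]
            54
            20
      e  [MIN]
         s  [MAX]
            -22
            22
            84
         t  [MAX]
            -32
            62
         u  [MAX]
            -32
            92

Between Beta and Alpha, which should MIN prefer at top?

Alpha

q (MAX): max(73, 45, 92) = 92
r (MAX): max(54, 20) = 54
d (MIN): min(92, 54) = 54
s (MAX): max(-22, 22, 84) = 84
t (MAX): max(-32, 62) = 62
u (MAX): max(-32, 92) = 92
e (MIN): min(84, 62, 92) = 62
Beta (MAX): max(54, 62) = 62
f (MAX): max(-45, 30) = 30
g (MAX): max(24, -96, -71, -94) = 24
a (MIN): min(30, 24) = 24
h (MAX): max(54, 36, -46) = 54
j (MAX): max(11, -95) = 11
k (MAX): max(19, -52) = 19
m (MAX): max(-23, 53, -44, 52) = 53
b (MIN): min(54, 11, 19, 53) = 11
n (MAX): max(-38, 34, -17) = 34
p (MAX): max(65, 90) = 90
c (MIN): min(34, 90) = 34
Alpha (MAX): max(24, 11, 34) = 34
MIN prefers the lower value; Beta=62, Alpha=34. Alpha is better since 34 < 62.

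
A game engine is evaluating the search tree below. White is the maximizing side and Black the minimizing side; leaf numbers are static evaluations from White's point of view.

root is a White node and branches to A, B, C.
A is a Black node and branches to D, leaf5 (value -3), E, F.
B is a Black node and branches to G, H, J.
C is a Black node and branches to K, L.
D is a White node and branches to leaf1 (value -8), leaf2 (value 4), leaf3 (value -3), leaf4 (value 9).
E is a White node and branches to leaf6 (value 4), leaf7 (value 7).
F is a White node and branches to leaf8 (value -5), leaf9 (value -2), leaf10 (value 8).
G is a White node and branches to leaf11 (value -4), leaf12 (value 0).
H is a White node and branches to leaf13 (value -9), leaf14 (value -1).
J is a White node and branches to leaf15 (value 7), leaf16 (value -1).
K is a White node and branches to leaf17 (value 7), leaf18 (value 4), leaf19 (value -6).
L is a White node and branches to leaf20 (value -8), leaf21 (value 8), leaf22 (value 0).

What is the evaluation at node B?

-1

G (White): max(-4, 0) = 0
H (White): max(-9, -1) = -1
J (White): max(7, -1) = 7
B (Black): min(0, -1, 7) = -1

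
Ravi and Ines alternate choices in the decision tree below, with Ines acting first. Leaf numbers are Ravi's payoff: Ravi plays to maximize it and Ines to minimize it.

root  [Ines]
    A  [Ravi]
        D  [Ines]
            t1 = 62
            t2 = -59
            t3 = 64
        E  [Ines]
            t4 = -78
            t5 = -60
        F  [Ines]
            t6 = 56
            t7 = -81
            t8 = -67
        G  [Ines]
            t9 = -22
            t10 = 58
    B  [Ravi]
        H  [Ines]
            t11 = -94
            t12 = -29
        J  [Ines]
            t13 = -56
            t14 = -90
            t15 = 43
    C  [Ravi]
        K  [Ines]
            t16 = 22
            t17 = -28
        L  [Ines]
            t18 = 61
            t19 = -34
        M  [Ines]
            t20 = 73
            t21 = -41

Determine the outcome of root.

-90

D (Ines): min(62, -59, 64) = -59
E (Ines): min(-78, -60) = -78
F (Ines): min(56, -81, -67) = -81
G (Ines): min(-22, 58) = -22
A (Ravi): max(-59, -78, -81, -22) = -22
H (Ines): min(-94, -29) = -94
J (Ines): min(-56, -90, 43) = -90
B (Ravi): max(-94, -90) = -90
K (Ines): min(22, -28) = -28
L (Ines): min(61, -34) = -34
M (Ines): min(73, -41) = -41
C (Ravi): max(-28, -34, -41) = -28
root (Ines): min(-22, -90, -28) = -90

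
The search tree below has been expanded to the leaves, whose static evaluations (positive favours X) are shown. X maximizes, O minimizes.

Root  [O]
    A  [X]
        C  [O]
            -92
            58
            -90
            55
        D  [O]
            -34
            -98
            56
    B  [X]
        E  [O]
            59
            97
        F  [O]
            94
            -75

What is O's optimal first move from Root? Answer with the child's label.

A

C (O): min(-92, 58, -90, 55) = -92
D (O): min(-34, -98, 56) = -98
A (X): max(-92, -98) = -92
E (O): min(59, 97) = 59
F (O): min(94, -75) = -75
B (X): max(59, -75) = 59
Root (O): min(-92, 59) = -92
O at Root wants the lowest of {A=-92, B=59}, so chooses A.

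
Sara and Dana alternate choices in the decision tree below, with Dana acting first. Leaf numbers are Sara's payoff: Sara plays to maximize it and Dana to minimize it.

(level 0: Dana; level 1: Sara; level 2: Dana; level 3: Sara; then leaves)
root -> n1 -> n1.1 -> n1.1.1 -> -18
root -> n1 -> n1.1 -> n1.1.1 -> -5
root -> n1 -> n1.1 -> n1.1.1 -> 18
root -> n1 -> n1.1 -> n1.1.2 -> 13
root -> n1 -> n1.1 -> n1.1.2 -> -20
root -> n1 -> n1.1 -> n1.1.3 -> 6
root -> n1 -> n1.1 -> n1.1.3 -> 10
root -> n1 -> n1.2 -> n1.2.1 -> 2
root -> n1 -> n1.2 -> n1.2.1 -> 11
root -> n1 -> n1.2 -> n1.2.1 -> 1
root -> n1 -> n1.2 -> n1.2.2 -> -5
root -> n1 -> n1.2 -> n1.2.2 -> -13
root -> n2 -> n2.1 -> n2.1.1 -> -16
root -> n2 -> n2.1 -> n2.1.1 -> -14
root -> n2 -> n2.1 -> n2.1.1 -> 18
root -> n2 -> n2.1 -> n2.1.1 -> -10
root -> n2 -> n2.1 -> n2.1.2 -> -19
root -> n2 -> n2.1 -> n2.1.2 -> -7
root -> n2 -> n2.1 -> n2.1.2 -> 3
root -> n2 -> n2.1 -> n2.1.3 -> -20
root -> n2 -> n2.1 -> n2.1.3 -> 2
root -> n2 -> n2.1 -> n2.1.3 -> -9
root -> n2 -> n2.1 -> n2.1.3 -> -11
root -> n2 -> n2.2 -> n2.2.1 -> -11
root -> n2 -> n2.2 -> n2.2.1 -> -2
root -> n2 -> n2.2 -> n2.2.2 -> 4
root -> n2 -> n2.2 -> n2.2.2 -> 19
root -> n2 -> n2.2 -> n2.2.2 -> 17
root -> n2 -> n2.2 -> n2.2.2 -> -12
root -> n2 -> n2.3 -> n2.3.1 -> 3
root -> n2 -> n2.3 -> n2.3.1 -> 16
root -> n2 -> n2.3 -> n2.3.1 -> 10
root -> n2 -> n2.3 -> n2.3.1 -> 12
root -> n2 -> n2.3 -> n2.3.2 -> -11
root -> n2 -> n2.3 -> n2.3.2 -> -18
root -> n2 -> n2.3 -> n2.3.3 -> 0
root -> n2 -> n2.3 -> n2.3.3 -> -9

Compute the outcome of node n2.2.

-2

n2.2.1 (Sara): max(-11, -2) = -2
n2.2.2 (Sara): max(4, 19, 17, -12) = 19
n2.2 (Dana): min(-2, 19) = -2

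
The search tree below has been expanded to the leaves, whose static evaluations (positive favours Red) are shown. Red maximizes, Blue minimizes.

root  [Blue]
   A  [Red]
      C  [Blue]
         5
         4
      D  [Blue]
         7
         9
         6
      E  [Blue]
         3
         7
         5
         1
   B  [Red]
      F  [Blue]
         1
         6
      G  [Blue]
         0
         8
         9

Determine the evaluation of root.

C (Blue): min(5, 4) = 4
D (Blue): min(7, 9, 6) = 6
E (Blue): min(3, 7, 5, 1) = 1
A (Red): max(4, 6, 1) = 6
F (Blue): min(1, 6) = 1
G (Blue): min(0, 8, 9) = 0
B (Red): max(1, 0) = 1
root (Blue): min(6, 1) = 1

1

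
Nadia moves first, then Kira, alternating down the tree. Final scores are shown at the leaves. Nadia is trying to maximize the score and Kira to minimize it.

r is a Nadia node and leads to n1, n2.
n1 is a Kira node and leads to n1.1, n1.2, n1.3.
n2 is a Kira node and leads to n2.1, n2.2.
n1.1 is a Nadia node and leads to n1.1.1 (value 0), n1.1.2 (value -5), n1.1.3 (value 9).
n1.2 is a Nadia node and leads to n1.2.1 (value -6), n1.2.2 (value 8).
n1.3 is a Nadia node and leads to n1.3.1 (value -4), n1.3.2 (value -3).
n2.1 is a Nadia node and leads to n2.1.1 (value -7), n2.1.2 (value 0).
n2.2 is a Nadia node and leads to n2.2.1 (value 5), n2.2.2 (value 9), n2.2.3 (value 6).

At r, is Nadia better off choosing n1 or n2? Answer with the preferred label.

n2

n1.1 (Nadia): max(0, -5, 9) = 9
n1.2 (Nadia): max(-6, 8) = 8
n1.3 (Nadia): max(-4, -3) = -3
n1 (Kira): min(9, 8, -3) = -3
n2.1 (Nadia): max(-7, 0) = 0
n2.2 (Nadia): max(5, 9, 6) = 9
n2 (Kira): min(0, 9) = 0
Nadia prefers the higher value; n1=-3, n2=0. n2 is better since 0 > -3.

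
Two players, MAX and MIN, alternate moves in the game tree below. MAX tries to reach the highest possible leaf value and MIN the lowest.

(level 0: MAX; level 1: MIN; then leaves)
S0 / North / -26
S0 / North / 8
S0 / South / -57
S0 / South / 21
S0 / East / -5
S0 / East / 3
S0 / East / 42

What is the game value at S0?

North (MIN): min(-26, 8) = -26
South (MIN): min(-57, 21) = -57
East (MIN): min(-5, 3, 42) = -5
S0 (MAX): max(-26, -57, -5) = -5

-5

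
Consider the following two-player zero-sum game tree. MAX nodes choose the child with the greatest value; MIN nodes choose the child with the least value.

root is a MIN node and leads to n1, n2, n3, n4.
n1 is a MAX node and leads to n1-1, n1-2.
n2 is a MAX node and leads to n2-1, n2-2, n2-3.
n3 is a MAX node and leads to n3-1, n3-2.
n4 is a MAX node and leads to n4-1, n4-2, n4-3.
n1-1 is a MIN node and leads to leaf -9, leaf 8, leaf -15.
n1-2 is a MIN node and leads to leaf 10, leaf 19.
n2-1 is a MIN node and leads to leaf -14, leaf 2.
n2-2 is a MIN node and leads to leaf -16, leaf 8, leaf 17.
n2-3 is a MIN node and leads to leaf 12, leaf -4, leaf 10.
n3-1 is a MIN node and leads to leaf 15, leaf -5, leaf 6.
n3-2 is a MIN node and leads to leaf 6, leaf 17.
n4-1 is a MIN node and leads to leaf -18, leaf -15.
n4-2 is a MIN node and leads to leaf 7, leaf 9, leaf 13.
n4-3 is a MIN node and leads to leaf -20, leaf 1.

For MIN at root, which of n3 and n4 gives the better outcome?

n3

n3-1 (MIN): min(15, -5, 6) = -5
n3-2 (MIN): min(6, 17) = 6
n3 (MAX): max(-5, 6) = 6
n4-1 (MIN): min(-18, -15) = -18
n4-2 (MIN): min(7, 9, 13) = 7
n4-3 (MIN): min(-20, 1) = -20
n4 (MAX): max(-18, 7, -20) = 7
MIN prefers the lower value; n3=6, n4=7. n3 is better since 6 < 7.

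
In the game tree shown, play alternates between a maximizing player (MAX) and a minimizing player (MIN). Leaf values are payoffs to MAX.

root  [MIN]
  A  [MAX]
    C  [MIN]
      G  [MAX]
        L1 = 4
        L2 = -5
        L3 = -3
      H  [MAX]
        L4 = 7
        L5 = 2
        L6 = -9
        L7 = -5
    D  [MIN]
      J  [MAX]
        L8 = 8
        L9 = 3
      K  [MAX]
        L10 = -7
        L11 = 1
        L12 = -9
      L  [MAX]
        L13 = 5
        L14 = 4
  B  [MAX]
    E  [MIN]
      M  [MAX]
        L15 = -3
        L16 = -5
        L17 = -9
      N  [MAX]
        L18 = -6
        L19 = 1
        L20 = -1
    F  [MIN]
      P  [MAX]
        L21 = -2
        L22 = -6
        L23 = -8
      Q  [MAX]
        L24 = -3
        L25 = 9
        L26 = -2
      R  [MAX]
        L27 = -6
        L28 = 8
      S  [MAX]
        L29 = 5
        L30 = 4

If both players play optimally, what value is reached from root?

G (MAX): max(4, -5, -3) = 4
H (MAX): max(7, 2, -9, -5) = 7
C (MIN): min(4, 7) = 4
J (MAX): max(8, 3) = 8
K (MAX): max(-7, 1, -9) = 1
L (MAX): max(5, 4) = 5
D (MIN): min(8, 1, 5) = 1
A (MAX): max(4, 1) = 4
M (MAX): max(-3, -5, -9) = -3
N (MAX): max(-6, 1, -1) = 1
E (MIN): min(-3, 1) = -3
P (MAX): max(-2, -6, -8) = -2
Q (MAX): max(-3, 9, -2) = 9
R (MAX): max(-6, 8) = 8
S (MAX): max(5, 4) = 5
F (MIN): min(-2, 9, 8, 5) = -2
B (MAX): max(-3, -2) = -2
root (MIN): min(4, -2) = -2

-2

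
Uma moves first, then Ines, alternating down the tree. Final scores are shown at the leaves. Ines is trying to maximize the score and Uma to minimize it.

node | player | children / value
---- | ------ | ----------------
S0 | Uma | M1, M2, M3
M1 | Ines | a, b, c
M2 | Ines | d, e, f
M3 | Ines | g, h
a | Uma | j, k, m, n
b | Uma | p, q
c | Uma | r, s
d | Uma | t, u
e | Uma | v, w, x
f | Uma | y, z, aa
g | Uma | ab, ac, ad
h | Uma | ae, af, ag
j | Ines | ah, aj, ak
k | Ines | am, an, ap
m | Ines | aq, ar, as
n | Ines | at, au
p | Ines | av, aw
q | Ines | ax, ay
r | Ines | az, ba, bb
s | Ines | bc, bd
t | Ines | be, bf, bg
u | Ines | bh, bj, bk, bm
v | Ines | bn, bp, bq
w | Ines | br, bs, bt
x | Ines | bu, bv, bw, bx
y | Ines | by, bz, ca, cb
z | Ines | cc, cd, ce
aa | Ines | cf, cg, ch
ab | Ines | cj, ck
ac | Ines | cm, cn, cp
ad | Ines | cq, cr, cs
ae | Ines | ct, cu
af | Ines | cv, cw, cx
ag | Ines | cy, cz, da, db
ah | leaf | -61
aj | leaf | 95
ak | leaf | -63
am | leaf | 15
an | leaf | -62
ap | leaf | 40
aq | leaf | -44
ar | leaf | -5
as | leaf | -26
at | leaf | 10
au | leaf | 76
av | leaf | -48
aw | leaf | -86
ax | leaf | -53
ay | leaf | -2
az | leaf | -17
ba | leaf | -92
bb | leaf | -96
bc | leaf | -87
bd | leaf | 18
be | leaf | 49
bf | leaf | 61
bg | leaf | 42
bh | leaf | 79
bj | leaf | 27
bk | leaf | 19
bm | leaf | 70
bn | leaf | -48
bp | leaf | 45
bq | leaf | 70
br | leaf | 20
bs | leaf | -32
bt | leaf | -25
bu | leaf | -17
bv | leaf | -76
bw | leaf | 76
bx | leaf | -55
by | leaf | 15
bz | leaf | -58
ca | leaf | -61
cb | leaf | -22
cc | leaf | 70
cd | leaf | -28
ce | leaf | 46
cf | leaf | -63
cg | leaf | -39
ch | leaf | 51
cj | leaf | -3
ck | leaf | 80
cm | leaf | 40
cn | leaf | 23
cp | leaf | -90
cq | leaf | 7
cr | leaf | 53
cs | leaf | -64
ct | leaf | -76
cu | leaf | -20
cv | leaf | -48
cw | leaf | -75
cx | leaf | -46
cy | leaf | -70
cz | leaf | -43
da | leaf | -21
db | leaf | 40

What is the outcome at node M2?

t (Ines): max(49, 61, 42) = 61
u (Ines): max(79, 27, 19, 70) = 79
d (Uma): min(61, 79) = 61
v (Ines): max(-48, 45, 70) = 70
w (Ines): max(20, -32, -25) = 20
x (Ines): max(-17, -76, 76, -55) = 76
e (Uma): min(70, 20, 76) = 20
y (Ines): max(15, -58, -61, -22) = 15
z (Ines): max(70, -28, 46) = 70
aa (Ines): max(-63, -39, 51) = 51
f (Uma): min(15, 70, 51) = 15
M2 (Ines): max(61, 20, 15) = 61

61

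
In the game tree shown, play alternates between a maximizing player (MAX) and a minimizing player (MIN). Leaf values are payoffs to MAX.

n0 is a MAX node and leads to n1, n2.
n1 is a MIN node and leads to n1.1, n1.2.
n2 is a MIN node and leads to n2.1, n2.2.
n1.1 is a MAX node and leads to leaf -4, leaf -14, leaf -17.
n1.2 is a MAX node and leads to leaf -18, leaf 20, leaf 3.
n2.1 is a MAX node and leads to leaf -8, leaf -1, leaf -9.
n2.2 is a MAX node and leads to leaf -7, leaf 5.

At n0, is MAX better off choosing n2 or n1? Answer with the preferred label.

n2.1 (MAX): max(-8, -1, -9) = -1
n2.2 (MAX): max(-7, 5) = 5
n2 (MIN): min(-1, 5) = -1
n1.1 (MAX): max(-4, -14, -17) = -4
n1.2 (MAX): max(-18, 20, 3) = 20
n1 (MIN): min(-4, 20) = -4
MAX prefers the higher value; n2=-1, n1=-4. n2 is better since -1 > -4.

n2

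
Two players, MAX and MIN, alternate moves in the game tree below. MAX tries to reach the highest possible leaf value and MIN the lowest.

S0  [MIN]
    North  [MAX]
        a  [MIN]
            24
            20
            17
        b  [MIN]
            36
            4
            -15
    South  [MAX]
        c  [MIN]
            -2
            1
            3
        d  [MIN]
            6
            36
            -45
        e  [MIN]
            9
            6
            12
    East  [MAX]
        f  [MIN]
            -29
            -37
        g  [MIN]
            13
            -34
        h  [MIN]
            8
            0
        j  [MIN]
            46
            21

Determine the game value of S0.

a (MIN): min(24, 20, 17) = 17
b (MIN): min(36, 4, -15) = -15
North (MAX): max(17, -15) = 17
c (MIN): min(-2, 1, 3) = -2
d (MIN): min(6, 36, -45) = -45
e (MIN): min(9, 6, 12) = 6
South (MAX): max(-2, -45, 6) = 6
f (MIN): min(-29, -37) = -37
g (MIN): min(13, -34) = -34
h (MIN): min(8, 0) = 0
j (MIN): min(46, 21) = 21
East (MAX): max(-37, -34, 0, 21) = 21
S0 (MIN): min(17, 6, 21) = 6

6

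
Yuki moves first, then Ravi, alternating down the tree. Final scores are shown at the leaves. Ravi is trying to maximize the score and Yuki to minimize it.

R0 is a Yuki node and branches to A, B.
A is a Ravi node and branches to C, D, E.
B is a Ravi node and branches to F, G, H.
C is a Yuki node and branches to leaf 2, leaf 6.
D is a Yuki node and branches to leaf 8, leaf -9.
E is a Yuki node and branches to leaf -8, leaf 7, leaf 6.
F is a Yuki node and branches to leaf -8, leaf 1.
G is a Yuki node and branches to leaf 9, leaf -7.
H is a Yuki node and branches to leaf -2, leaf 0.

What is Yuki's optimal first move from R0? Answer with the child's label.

C (Yuki): min(2, 6) = 2
D (Yuki): min(8, -9) = -9
E (Yuki): min(-8, 7, 6) = -8
A (Ravi): max(2, -9, -8) = 2
F (Yuki): min(-8, 1) = -8
G (Yuki): min(9, -7) = -7
H (Yuki): min(-2, 0) = -2
B (Ravi): max(-8, -7, -2) = -2
R0 (Yuki): min(2, -2) = -2
Yuki at R0 wants the lowest of {A=2, B=-2}, so chooses B.

B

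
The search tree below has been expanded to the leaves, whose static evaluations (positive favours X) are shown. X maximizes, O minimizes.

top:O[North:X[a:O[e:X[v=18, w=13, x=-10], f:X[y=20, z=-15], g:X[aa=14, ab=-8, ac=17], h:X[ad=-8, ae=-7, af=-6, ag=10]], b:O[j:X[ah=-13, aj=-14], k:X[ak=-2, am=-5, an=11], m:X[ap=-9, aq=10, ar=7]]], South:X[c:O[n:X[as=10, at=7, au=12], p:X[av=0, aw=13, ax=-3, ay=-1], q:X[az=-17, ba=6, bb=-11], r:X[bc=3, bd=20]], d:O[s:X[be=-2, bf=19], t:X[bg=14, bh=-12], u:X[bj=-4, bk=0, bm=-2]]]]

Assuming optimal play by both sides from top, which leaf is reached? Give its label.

ba

e (X): max(18, 13, -10) = 18
f (X): max(20, -15) = 20
g (X): max(14, -8, 17) = 17
h (X): max(-8, -7, -6, 10) = 10
a (O): min(18, 20, 17, 10) = 10
j (X): max(-13, -14) = -13
k (X): max(-2, -5, 11) = 11
m (X): max(-9, 10, 7) = 10
b (O): min(-13, 11, 10) = -13
North (X): max(10, -13) = 10
n (X): max(10, 7, 12) = 12
p (X): max(0, 13, -3, -1) = 13
q (X): max(-17, 6, -11) = 6
r (X): max(3, 20) = 20
c (O): min(12, 13, 6, 20) = 6
s (X): max(-2, 19) = 19
t (X): max(14, -12) = 14
u (X): max(-4, 0, -2) = 0
d (O): min(19, 14, 0) = 0
South (X): max(6, 0) = 6
top (O): min(10, 6) = 6
At top, O picks South (lowest: 6).
At South, X picks c (highest: 6).
At c, O picks q (lowest: 6).
At q, X picks ba (highest: 6).
Terminal value 6.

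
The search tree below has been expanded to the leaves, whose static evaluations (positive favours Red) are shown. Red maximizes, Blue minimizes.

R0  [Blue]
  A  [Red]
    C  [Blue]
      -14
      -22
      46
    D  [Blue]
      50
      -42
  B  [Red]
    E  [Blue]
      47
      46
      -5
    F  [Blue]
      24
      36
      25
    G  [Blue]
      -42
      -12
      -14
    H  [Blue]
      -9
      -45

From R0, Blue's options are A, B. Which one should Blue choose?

C (Blue): min(-14, -22, 46) = -22
D (Blue): min(50, -42) = -42
A (Red): max(-22, -42) = -22
E (Blue): min(47, 46, -5) = -5
F (Blue): min(24, 36, 25) = 24
G (Blue): min(-42, -12, -14) = -42
H (Blue): min(-9, -45) = -45
B (Red): max(-5, 24, -42, -45) = 24
R0 (Blue): min(-22, 24) = -22
Blue at R0 wants the lowest of {A=-22, B=24}, so chooses A.

A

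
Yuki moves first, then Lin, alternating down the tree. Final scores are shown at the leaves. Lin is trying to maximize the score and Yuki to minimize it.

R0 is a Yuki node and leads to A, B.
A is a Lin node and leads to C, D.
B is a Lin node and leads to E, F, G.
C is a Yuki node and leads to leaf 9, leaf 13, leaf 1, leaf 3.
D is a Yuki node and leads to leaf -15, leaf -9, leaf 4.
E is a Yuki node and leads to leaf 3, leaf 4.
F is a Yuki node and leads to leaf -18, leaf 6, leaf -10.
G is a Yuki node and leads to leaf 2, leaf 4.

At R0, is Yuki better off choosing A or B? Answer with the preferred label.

A

C (Yuki): min(9, 13, 1, 3) = 1
D (Yuki): min(-15, -9, 4) = -15
A (Lin): max(1, -15) = 1
E (Yuki): min(3, 4) = 3
F (Yuki): min(-18, 6, -10) = -18
G (Yuki): min(2, 4) = 2
B (Lin): max(3, -18, 2) = 3
Yuki prefers the lower value; A=1, B=3. A is better since 1 < 3.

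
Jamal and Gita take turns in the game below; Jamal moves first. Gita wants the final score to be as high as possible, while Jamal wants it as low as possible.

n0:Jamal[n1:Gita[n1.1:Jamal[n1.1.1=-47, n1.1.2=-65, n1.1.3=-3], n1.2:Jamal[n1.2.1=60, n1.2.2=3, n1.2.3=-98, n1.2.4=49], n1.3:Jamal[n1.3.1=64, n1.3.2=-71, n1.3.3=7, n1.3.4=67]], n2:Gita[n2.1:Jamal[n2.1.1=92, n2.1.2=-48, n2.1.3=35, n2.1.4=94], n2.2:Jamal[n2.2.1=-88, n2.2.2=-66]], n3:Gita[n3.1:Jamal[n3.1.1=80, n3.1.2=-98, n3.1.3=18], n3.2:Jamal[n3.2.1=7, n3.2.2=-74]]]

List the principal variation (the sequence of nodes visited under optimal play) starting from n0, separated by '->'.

n0 -> n3 -> n3.2 -> n3.2.2

n1.1 (Jamal): min(-47, -65, -3) = -65
n1.2 (Jamal): min(60, 3, -98, 49) = -98
n1.3 (Jamal): min(64, -71, 7, 67) = -71
n1 (Gita): max(-65, -98, -71) = -65
n2.1 (Jamal): min(92, -48, 35, 94) = -48
n2.2 (Jamal): min(-88, -66) = -88
n2 (Gita): max(-48, -88) = -48
n3.1 (Jamal): min(80, -98, 18) = -98
n3.2 (Jamal): min(7, -74) = -74
n3 (Gita): max(-98, -74) = -74
n0 (Jamal): min(-65, -48, -74) = -74
At n0, Jamal picks n3 (lowest: -74).
At n3, Gita picks n3.2 (highest: -74).
At n3.2, Jamal picks n3.2.2 (lowest: -74).
Terminal value -74.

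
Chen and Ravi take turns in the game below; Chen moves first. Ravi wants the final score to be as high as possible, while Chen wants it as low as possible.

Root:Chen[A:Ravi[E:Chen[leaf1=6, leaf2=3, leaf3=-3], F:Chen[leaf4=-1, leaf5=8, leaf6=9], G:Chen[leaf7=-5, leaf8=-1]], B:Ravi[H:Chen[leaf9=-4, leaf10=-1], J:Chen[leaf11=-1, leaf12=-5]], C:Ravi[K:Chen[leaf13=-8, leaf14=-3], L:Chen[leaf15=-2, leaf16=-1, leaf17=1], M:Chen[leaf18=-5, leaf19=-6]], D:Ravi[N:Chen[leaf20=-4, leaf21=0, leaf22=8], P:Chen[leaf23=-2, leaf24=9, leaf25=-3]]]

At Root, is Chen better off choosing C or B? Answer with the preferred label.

K (Chen): min(-8, -3) = -8
L (Chen): min(-2, -1, 1) = -2
M (Chen): min(-5, -6) = -6
C (Ravi): max(-8, -2, -6) = -2
H (Chen): min(-4, -1) = -4
J (Chen): min(-1, -5) = -5
B (Ravi): max(-4, -5) = -4
Chen prefers the lower value; C=-2, B=-4. B is better since -4 < -2.

B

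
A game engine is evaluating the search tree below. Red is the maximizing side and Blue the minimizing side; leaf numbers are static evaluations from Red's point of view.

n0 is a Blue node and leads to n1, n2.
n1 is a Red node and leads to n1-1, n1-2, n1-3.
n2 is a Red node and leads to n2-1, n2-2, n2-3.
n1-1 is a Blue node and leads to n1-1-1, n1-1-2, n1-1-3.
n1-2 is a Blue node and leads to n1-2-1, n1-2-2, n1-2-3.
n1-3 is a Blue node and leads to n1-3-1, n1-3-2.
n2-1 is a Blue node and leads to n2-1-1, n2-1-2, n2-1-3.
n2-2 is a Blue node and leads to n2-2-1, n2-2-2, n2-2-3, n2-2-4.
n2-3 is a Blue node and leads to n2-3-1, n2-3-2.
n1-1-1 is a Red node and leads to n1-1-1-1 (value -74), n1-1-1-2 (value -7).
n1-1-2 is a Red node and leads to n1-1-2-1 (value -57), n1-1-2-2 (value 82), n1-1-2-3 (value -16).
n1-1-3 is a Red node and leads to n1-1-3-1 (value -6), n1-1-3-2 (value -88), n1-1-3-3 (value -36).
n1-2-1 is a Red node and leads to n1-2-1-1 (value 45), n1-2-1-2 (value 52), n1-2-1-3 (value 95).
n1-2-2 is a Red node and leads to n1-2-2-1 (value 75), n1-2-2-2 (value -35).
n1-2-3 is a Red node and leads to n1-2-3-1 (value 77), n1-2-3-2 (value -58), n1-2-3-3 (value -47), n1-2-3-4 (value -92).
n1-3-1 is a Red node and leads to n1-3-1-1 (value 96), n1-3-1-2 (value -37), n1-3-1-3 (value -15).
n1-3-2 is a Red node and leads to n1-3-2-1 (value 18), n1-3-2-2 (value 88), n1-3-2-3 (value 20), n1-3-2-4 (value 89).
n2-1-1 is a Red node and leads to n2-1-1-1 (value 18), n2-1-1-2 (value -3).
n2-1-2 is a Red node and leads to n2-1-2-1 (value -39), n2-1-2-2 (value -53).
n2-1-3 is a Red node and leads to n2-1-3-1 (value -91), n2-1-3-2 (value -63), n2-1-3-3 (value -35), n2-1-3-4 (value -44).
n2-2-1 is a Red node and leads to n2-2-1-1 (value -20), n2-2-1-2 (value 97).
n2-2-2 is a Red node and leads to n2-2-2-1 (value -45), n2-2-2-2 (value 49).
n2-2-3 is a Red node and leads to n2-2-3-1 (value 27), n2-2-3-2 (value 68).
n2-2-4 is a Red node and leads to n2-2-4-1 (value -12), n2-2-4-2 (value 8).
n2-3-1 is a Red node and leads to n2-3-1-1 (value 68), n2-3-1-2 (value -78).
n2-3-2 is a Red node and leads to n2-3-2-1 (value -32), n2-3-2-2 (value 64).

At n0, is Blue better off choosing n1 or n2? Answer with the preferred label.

n1-1-1 (Red): max(-74, -7) = -7
n1-1-2 (Red): max(-57, 82, -16) = 82
n1-1-3 (Red): max(-6, -88, -36) = -6
n1-1 (Blue): min(-7, 82, -6) = -7
n1-2-1 (Red): max(45, 52, 95) = 95
n1-2-2 (Red): max(75, -35) = 75
n1-2-3 (Red): max(77, -58, -47, -92) = 77
n1-2 (Blue): min(95, 75, 77) = 75
n1-3-1 (Red): max(96, -37, -15) = 96
n1-3-2 (Red): max(18, 88, 20, 89) = 89
n1-3 (Blue): min(96, 89) = 89
n1 (Red): max(-7, 75, 89) = 89
n2-1-1 (Red): max(18, -3) = 18
n2-1-2 (Red): max(-39, -53) = -39
n2-1-3 (Red): max(-91, -63, -35, -44) = -35
n2-1 (Blue): min(18, -39, -35) = -39
n2-2-1 (Red): max(-20, 97) = 97
n2-2-2 (Red): max(-45, 49) = 49
n2-2-3 (Red): max(27, 68) = 68
n2-2-4 (Red): max(-12, 8) = 8
n2-2 (Blue): min(97, 49, 68, 8) = 8
n2-3-1 (Red): max(68, -78) = 68
n2-3-2 (Red): max(-32, 64) = 64
n2-3 (Blue): min(68, 64) = 64
n2 (Red): max(-39, 8, 64) = 64
Blue prefers the lower value; n1=89, n2=64. n2 is better since 64 < 89.

n2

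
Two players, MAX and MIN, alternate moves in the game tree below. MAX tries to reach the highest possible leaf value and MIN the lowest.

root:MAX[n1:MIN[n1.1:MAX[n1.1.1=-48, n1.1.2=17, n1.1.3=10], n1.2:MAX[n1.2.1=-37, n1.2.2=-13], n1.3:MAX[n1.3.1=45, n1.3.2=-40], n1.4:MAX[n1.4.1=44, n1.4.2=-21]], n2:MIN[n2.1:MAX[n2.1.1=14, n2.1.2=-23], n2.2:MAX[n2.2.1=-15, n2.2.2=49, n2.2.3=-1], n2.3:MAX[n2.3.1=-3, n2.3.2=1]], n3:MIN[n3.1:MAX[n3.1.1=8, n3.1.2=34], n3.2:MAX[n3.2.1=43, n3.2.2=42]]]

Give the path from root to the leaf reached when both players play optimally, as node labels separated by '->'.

root -> n3 -> n3.1 -> n3.1.2

n1.1 (MAX): max(-48, 17, 10) = 17
n1.2 (MAX): max(-37, -13) = -13
n1.3 (MAX): max(45, -40) = 45
n1.4 (MAX): max(44, -21) = 44
n1 (MIN): min(17, -13, 45, 44) = -13
n2.1 (MAX): max(14, -23) = 14
n2.2 (MAX): max(-15, 49, -1) = 49
n2.3 (MAX): max(-3, 1) = 1
n2 (MIN): min(14, 49, 1) = 1
n3.1 (MAX): max(8, 34) = 34
n3.2 (MAX): max(43, 42) = 43
n3 (MIN): min(34, 43) = 34
root (MAX): max(-13, 1, 34) = 34
At root, MAX picks n3 (highest: 34).
At n3, MIN picks n3.1 (lowest: 34).
At n3.1, MAX picks n3.1.2 (highest: 34).
Terminal value 34.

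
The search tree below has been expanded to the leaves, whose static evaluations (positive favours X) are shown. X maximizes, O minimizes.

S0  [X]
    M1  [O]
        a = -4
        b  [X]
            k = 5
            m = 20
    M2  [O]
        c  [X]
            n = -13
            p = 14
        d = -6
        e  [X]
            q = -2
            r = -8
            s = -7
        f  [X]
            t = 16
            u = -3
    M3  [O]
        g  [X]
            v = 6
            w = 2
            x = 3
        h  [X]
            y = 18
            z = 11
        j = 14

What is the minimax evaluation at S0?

6

b (X): max(5, 20) = 20
M1 (O): min(-4, 20) = -4
c (X): max(-13, 14) = 14
e (X): max(-2, -8, -7) = -2
f (X): max(16, -3) = 16
M2 (O): min(14, -6, -2, 16) = -6
g (X): max(6, 2, 3) = 6
h (X): max(18, 11) = 18
M3 (O): min(6, 18, 14) = 6
S0 (X): max(-4, -6, 6) = 6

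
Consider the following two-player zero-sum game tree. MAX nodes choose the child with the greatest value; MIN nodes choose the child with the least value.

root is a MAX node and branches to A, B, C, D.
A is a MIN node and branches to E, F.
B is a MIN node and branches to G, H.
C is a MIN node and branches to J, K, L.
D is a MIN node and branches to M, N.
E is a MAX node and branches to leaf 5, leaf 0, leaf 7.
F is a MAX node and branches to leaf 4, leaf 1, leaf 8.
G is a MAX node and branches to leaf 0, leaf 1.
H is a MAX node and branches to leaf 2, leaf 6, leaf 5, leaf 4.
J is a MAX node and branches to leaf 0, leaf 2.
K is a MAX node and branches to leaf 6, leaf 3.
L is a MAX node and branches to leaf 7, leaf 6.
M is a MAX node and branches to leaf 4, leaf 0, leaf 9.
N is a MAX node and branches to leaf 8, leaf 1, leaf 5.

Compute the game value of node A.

7

E (MAX): max(5, 0, 7) = 7
F (MAX): max(4, 1, 8) = 8
A (MIN): min(7, 8) = 7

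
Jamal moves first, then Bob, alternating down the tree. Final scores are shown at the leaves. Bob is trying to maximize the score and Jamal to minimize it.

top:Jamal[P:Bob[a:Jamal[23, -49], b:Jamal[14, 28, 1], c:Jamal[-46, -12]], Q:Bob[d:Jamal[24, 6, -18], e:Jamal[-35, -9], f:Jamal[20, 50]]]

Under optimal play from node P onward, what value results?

1

a (Jamal): min(23, -49) = -49
b (Jamal): min(14, 28, 1) = 1
c (Jamal): min(-46, -12) = -46
P (Bob): max(-49, 1, -46) = 1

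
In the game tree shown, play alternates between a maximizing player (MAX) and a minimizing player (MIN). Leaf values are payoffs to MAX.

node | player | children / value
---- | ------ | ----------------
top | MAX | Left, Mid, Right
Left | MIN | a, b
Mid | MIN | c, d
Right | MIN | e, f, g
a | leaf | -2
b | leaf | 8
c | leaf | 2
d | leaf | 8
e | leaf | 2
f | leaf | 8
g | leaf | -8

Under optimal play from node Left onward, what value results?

Left (MIN): min(-2, 8) = -2

-2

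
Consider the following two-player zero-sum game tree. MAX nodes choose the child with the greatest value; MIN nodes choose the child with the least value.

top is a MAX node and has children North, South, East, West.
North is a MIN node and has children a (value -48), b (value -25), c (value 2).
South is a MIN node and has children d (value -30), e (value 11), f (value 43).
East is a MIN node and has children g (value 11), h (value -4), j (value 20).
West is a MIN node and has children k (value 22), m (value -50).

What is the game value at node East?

East (MIN): min(11, -4, 20) = -4

-4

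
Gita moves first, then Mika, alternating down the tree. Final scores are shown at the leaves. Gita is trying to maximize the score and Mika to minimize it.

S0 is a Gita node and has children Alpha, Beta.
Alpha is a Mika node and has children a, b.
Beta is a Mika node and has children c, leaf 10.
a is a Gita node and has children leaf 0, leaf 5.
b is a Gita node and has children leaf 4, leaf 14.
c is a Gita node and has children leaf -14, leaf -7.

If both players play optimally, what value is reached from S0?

a (Gita): max(0, 5) = 5
b (Gita): max(4, 14) = 14
Alpha (Mika): min(5, 14) = 5
c (Gita): max(-14, -7) = -7
Beta (Mika): min(-7, 10) = -7
S0 (Gita): max(5, -7) = 5

5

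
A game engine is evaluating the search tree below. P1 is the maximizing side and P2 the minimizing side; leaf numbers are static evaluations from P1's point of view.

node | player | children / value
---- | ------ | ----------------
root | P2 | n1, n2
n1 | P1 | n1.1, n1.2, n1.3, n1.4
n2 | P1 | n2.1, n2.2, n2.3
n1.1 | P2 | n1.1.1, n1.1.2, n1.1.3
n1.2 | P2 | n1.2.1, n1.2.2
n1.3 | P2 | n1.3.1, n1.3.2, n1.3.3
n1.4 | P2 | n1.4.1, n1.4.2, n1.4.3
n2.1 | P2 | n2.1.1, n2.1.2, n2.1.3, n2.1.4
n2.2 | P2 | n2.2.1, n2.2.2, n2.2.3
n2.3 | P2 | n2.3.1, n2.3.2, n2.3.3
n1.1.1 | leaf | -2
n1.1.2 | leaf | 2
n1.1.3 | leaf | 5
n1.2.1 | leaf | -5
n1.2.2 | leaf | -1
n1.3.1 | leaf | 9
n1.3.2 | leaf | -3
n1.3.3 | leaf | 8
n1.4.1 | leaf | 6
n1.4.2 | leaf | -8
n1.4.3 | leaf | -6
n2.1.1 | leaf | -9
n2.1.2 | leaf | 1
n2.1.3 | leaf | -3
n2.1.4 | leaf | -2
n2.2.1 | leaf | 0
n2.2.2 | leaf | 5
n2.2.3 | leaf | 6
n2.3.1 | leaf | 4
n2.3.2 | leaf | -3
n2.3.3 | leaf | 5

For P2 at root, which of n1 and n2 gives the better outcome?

n1.1 (P2): min(-2, 2, 5) = -2
n1.2 (P2): min(-5, -1) = -5
n1.3 (P2): min(9, -3, 8) = -3
n1.4 (P2): min(6, -8, -6) = -8
n1 (P1): max(-2, -5, -3, -8) = -2
n2.1 (P2): min(-9, 1, -3, -2) = -9
n2.2 (P2): min(0, 5, 6) = 0
n2.3 (P2): min(4, -3, 5) = -3
n2 (P1): max(-9, 0, -3) = 0
P2 prefers the lower value; n1=-2, n2=0. n1 is better since -2 < 0.

n1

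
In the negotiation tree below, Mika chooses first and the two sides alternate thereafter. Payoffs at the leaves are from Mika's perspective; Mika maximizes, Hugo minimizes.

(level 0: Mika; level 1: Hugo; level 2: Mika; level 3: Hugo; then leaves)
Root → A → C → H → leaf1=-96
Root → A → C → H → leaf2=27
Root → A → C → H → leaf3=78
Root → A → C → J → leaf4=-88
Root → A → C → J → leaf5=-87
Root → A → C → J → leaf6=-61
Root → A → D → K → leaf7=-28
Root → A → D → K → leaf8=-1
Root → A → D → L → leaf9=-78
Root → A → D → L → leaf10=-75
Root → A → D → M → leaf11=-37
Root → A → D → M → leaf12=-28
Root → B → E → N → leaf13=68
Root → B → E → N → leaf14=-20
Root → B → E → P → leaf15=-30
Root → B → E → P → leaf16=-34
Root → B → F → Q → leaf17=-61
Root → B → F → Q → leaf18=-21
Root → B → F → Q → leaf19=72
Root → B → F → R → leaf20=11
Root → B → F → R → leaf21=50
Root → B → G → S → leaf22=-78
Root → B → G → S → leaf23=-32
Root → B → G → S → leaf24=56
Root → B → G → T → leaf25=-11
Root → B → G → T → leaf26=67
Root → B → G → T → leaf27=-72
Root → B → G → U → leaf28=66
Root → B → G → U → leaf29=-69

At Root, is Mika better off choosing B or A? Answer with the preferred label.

B

N (Hugo): min(68, -20) = -20
P (Hugo): min(-30, -34) = -34
E (Mika): max(-20, -34) = -20
Q (Hugo): min(-61, -21, 72) = -61
R (Hugo): min(11, 50) = 11
F (Mika): max(-61, 11) = 11
S (Hugo): min(-78, -32, 56) = -78
T (Hugo): min(-11, 67, -72) = -72
U (Hugo): min(66, -69) = -69
G (Mika): max(-78, -72, -69) = -69
B (Hugo): min(-20, 11, -69) = -69
H (Hugo): min(-96, 27, 78) = -96
J (Hugo): min(-88, -87, -61) = -88
C (Mika): max(-96, -88) = -88
K (Hugo): min(-28, -1) = -28
L (Hugo): min(-78, -75) = -78
M (Hugo): min(-37, -28) = -37
D (Mika): max(-28, -78, -37) = -28
A (Hugo): min(-88, -28) = -88
Mika prefers the higher value; B=-69, A=-88. B is better since -69 > -88.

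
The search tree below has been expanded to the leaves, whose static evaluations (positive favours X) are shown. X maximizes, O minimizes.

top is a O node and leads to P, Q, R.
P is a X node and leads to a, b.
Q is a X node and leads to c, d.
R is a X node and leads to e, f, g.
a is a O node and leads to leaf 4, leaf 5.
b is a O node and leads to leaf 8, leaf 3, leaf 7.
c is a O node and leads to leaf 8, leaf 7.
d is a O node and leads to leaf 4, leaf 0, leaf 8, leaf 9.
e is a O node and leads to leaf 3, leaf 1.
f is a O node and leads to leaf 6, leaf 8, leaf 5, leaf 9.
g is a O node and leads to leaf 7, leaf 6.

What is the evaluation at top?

a (O): min(4, 5) = 4
b (O): min(8, 3, 7) = 3
P (X): max(4, 3) = 4
c (O): min(8, 7) = 7
d (O): min(4, 0, 8, 9) = 0
Q (X): max(7, 0) = 7
e (O): min(3, 1) = 1
f (O): min(6, 8, 5, 9) = 5
g (O): min(7, 6) = 6
R (X): max(1, 5, 6) = 6
top (O): min(4, 7, 6) = 4

4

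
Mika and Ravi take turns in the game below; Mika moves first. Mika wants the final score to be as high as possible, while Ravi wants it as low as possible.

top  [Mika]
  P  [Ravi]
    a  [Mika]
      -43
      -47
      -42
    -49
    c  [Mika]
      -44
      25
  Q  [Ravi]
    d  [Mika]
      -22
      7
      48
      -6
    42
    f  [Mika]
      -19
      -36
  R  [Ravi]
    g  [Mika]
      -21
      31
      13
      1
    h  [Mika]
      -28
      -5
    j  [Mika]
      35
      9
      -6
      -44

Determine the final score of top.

a (Mika): max(-43, -47, -42) = -42
c (Mika): max(-44, 25) = 25
P (Ravi): min(-42, -49, 25) = -49
d (Mika): max(-22, 7, 48, -6) = 48
f (Mika): max(-19, -36) = -19
Q (Ravi): min(48, 42, -19) = -19
g (Mika): max(-21, 31, 13, 1) = 31
h (Mika): max(-28, -5) = -5
j (Mika): max(35, 9, -6, -44) = 35
R (Ravi): min(31, -5, 35) = -5
top (Mika): max(-49, -19, -5) = -5

-5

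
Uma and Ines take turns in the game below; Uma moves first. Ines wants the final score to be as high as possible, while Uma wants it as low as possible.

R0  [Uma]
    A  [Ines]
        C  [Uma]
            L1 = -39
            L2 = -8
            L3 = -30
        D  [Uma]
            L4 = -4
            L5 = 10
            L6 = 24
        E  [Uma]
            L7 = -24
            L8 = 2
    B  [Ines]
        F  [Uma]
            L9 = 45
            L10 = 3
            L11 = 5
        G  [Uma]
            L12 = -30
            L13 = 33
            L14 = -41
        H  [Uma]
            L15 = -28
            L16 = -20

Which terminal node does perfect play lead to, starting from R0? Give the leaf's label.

C (Uma): min(-39, -8, -30) = -39
D (Uma): min(-4, 10, 24) = -4
E (Uma): min(-24, 2) = -24
A (Ines): max(-39, -4, -24) = -4
F (Uma): min(45, 3, 5) = 3
G (Uma): min(-30, 33, -41) = -41
H (Uma): min(-28, -20) = -28
B (Ines): max(3, -41, -28) = 3
R0 (Uma): min(-4, 3) = -4
At R0, Uma picks A (lowest: -4).
At A, Ines picks D (highest: -4).
At D, Uma picks L4 (lowest: -4).
Terminal value -4.

L4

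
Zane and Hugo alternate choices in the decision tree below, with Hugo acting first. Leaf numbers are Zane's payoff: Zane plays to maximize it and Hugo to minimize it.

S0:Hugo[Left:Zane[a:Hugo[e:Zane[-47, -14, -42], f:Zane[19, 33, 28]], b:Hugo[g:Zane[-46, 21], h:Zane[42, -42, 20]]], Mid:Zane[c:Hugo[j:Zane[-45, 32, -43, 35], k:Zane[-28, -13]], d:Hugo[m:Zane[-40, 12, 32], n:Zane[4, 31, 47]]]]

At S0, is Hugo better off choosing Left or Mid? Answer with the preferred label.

e (Zane): max(-47, -14, -42) = -14
f (Zane): max(19, 33, 28) = 33
a (Hugo): min(-14, 33) = -14
g (Zane): max(-46, 21) = 21
h (Zane): max(42, -42, 20) = 42
b (Hugo): min(21, 42) = 21
Left (Zane): max(-14, 21) = 21
j (Zane): max(-45, 32, -43, 35) = 35
k (Zane): max(-28, -13) = -13
c (Hugo): min(35, -13) = -13
m (Zane): max(-40, 12, 32) = 32
n (Zane): max(4, 31, 47) = 47
d (Hugo): min(32, 47) = 32
Mid (Zane): max(-13, 32) = 32
Hugo prefers the lower value; Left=21, Mid=32. Left is better since 21 < 32.

Left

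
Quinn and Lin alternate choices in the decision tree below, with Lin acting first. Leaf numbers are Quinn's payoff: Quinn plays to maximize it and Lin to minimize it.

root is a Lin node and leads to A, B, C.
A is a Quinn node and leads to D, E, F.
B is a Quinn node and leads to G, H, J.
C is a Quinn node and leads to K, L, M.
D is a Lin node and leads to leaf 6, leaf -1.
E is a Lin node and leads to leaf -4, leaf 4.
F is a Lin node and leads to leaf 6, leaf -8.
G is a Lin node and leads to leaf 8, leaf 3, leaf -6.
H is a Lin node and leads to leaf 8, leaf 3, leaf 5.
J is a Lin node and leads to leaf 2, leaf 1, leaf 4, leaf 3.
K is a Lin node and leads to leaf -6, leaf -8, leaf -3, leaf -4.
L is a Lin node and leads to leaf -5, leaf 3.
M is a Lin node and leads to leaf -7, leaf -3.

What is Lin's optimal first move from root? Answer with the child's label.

D (Lin): min(6, -1) = -1
E (Lin): min(-4, 4) = -4
F (Lin): min(6, -8) = -8
A (Quinn): max(-1, -4, -8) = -1
G (Lin): min(8, 3, -6) = -6
H (Lin): min(8, 3, 5) = 3
J (Lin): min(2, 1, 4, 3) = 1
B (Quinn): max(-6, 3, 1) = 3
K (Lin): min(-6, -8, -3, -4) = -8
L (Lin): min(-5, 3) = -5
M (Lin): min(-7, -3) = -7
C (Quinn): max(-8, -5, -7) = -5
root (Lin): min(-1, 3, -5) = -5
Lin at root wants the lowest of {A=-1, B=3, C=-5}, so chooses C.

C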